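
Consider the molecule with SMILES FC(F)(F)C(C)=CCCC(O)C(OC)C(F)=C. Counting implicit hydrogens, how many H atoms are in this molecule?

16

Walk through each heavy atom and fill implicit hydrogens from standard valence (C 4, N 3, O 2, S 2, halogen 1):
  atom 1: F (halogen, monovalent) → 0 H
  atom 2: C, bond orders sum to 4 (valence 4) → 0 H
  atom 3: F (halogen, monovalent) → 0 H
  atom 4: F (halogen, monovalent) → 0 H
  atom 5: C, bond orders sum to 4 (valence 4) → 0 H
  atom 6: C, bond orders sum to 1 (valence 4) → 3 H
  atom 7: C, bond orders sum to 3 (valence 4) → 1 H
  atom 8: C, bond orders sum to 2 (valence 4) → 2 H
  atom 9: C, bond orders sum to 2 (valence 4) → 2 H
  atom 10: C, bond orders sum to 3 (valence 4) → 1 H
  atom 11: O, bond orders sum to 1 (valence 2) → 1 H
  atom 12: C, bond orders sum to 3 (valence 4) → 1 H
  atom 13: O, bond orders sum to 2 (valence 2) → 0 H
  atom 14: C, bond orders sum to 1 (valence 4) → 3 H
  atom 15: C, bond orders sum to 4 (valence 4) → 0 H
  atom 16: F (halogen, monovalent) → 0 H
  atom 17: C, bond orders sum to 2 (valence 4) → 2 H
Total hydrogens: 16.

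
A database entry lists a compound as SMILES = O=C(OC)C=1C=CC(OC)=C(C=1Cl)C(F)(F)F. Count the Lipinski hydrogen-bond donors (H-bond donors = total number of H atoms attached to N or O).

0

Donors: find every N or O and count the H atoms it carries.
  atom 1 (O): bond orders sum to 2 → 0 H
  atom 3 (O): bond orders sum to 2 → 0 H
  atom 9 (O): bond orders sum to 2 → 0 H
Lipinski HBD = 0.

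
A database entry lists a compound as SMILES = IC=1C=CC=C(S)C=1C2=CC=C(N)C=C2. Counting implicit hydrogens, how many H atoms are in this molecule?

10

Walk through each heavy atom and fill implicit hydrogens from standard valence (C 4, N 3, O 2, S 2, halogen 1):
  atom 1: I (halogen, monovalent) → 0 H
  atom 2: C, bond orders sum to 4 (valence 4) → 0 H
  atom 3: C, bond orders sum to 3 (valence 4) → 1 H
  atom 4: C, bond orders sum to 3 (valence 4) → 1 H
  atom 5: C, bond orders sum to 3 (valence 4) → 1 H
  atom 6: C, bond orders sum to 4 (valence 4) → 0 H
  atom 7: S, bond orders sum to 1 (valence 2) → 1 H
  atom 8: C, bond orders sum to 4 (valence 4) → 0 H
  atom 9: C, bond orders sum to 4 (valence 4) → 0 H
  atom 10: C, bond orders sum to 3 (valence 4) → 1 H
  atom 11: C, bond orders sum to 3 (valence 4) → 1 H
  atom 12: C, bond orders sum to 4 (valence 4) → 0 H
  atom 13: N, bond orders sum to 1 (valence 3) → 2 H
  atom 14: C, bond orders sum to 3 (valence 4) → 1 H
  atom 15: C, bond orders sum to 3 (valence 4) → 1 H
Total hydrogens: 10.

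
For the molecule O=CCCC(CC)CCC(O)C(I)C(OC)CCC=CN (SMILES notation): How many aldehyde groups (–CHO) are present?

The aldehyde motif appears at heavy-atom position 2 in the SMILES.
Other groups present: 1 alkene, 1 ether, 1 hydroxyl, 1 primary amine.
Aldehyde count: 1.

1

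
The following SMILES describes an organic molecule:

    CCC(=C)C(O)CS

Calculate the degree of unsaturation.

1

Degree of unsaturation = (number of rings) + (number of π bonds).
Ring closures in the SMILES: 0.
π bonds: 1 double bond (each 1 DoU) → 1 DoU from unsaturation.
Total DoU = 0 + 1 = 1.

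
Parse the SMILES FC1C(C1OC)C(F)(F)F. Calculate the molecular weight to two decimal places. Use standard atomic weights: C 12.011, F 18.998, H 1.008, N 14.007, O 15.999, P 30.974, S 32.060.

First, the molecular formula is C5H6F4O (counting implicit H from valence).
  C: 5 × 12.011 = 60.055
  F: 4 × 18.998 = 75.992
  H: 6 × 1.008 = 6.048
  O: 1 × 15.999 = 15.999
Sum: 5×12.011 + 4×18.998 + 6×1.008 + 1×15.999 = 158.094 → 158.09 g/mol.

158.09 g/mol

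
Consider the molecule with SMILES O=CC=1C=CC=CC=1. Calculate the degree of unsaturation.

Molecular formula: C7H6O.
DoU = (2C + 2 + N − H − X) / 2, where X is the halogen count and O/S are ignored.
    = (2·7 + 2 + 0 − 6 − 0) / 2 = 10 / 2 = 5.

5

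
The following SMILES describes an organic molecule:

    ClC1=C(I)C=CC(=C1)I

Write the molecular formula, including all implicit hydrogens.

C6H3ClI2

Walk through each heavy atom and fill implicit hydrogens from standard valence (C 4, N 3, O 2, S 2, halogen 1):
  atom 1: Cl (halogen, monovalent) → 0 H
  atom 2: C, bond orders sum to 4 (valence 4) → 0 H
  atom 3: C, bond orders sum to 4 (valence 4) → 0 H
  atom 4: I (halogen, monovalent) → 0 H
  atom 5: C, bond orders sum to 3 (valence 4) → 1 H
  atom 6: C, bond orders sum to 3 (valence 4) → 1 H
  atom 7: C, bond orders sum to 4 (valence 4) → 0 H
  atom 8: C, bond orders sum to 3 (valence 4) → 1 H
  atom 9: I (halogen, monovalent) → 0 H
Totals → C:6, H:3, Cl:1, I:2.
In Hill order: C6H3ClI2.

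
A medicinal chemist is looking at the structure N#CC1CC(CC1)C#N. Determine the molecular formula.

C7H8N2

Walk through each heavy atom and fill implicit hydrogens from standard valence (C 4, N 3, O 2, S 2, halogen 1):
  atom 1: N, bond orders sum to 3 (valence 3) → 0 H
  atom 2: C, bond orders sum to 4 (valence 4) → 0 H
  atom 3: C, bond orders sum to 3 (valence 4) → 1 H
  atom 4: C, bond orders sum to 2 (valence 4) → 2 H
  atom 5: C, bond orders sum to 3 (valence 4) → 1 H
  atom 6: C, bond orders sum to 2 (valence 4) → 2 H
  atom 7: C, bond orders sum to 2 (valence 4) → 2 H
  atom 8: C, bond orders sum to 4 (valence 4) → 0 H
  atom 9: N, bond orders sum to 3 (valence 3) → 0 H
Totals → C:7, H:8, N:2.
In Hill order: C7H8N2.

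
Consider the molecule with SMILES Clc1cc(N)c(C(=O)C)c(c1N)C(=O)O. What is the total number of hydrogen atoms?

Walk through each heavy atom and fill implicit hydrogens from standard valence (C 4, N 3, O 2, S 2, halogen 1); for lowercase aromatic atoms, an aromatic c carries 1 H when it has two neighbours and 0 H with three, and aromatic n carries 0 H:
  atom 1: Cl (halogen, monovalent) → 0 H
  atom 2: aromatic c, 3 neighbours → 0 H
  atom 3: aromatic c, 2 neighbours → 1 H
  atom 4: aromatic c, 3 neighbours → 0 H
  atom 5: N, bond orders sum to 1 (valence 3) → 2 H
  atom 6: aromatic c, 3 neighbours → 0 H
  atom 7: C, bond orders sum to 4 (valence 4) → 0 H
  atom 8: O, bond orders sum to 2 (valence 2) → 0 H
  atom 9: C, bond orders sum to 1 (valence 4) → 3 H
  atom 10: aromatic c, 3 neighbours → 0 H
  atom 11: aromatic c, 3 neighbours → 0 H
  atom 12: N, bond orders sum to 1 (valence 3) → 2 H
  atom 13: C, bond orders sum to 4 (valence 4) → 0 H
  atom 14: O, bond orders sum to 2 (valence 2) → 0 H
  atom 15: O, bond orders sum to 1 (valence 2) → 1 H
Total hydrogens: 9.

9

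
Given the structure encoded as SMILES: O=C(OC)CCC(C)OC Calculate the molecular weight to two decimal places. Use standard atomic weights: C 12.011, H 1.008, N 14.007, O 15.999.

First, the molecular formula is C7H14O3 (counting implicit H from valence).
  C: 7 × 12.011 = 84.077
  H: 14 × 1.008 = 14.112
  O: 3 × 15.999 = 47.997
Sum: 7×12.011 + 14×1.008 + 3×15.999 = 146.186 → 146.19 g/mol.

146.19 g/mol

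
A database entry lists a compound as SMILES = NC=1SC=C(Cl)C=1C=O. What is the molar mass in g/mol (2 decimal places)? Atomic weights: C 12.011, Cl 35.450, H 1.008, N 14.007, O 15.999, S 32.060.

First, the molecular formula is C5H4ClNOS (counting implicit H from valence).
  C: 5 × 12.011 = 60.055
  Cl: 1 × 35.450 = 35.450
  H: 4 × 1.008 = 4.032
  N: 1 × 14.007 = 14.007
  O: 1 × 15.999 = 15.999
  S: 1 × 32.060 = 32.060
Sum: 5×12.011 + 1×35.450 + 4×1.008 + 1×14.007 + 1×15.999 + 1×32.060 = 161.603 → 161.60 g/mol.

161.60 g/mol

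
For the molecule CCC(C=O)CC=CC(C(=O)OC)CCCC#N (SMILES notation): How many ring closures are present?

0

In SMILES, each pair of matching ring-closure digits denotes one ring-closing bond; the number of such bonds equals the number of independent rings.
Ring-closure bonds here: 0.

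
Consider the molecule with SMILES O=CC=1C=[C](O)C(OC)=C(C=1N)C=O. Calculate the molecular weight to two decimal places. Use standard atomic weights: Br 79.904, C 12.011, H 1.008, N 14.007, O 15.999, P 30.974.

195.17 g/mol

First, the molecular formula is C9H9NO4 (counting implicit H from valence).
  C: 9 × 12.011 = 108.099
  H: 9 × 1.008 = 9.072
  N: 1 × 14.007 = 14.007
  O: 4 × 15.999 = 63.996
Sum: 9×12.011 + 9×1.008 + 1×14.007 + 4×15.999 = 195.174 → 195.17 g/mol.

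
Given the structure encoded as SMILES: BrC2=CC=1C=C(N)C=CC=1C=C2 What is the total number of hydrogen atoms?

8

Walk through each heavy atom and fill implicit hydrogens from standard valence (C 4, N 3, O 2, S 2, halogen 1):
  atom 1: Br (halogen, monovalent) → 0 H
  atom 2: C, bond orders sum to 4 (valence 4) → 0 H
  atom 3: C, bond orders sum to 3 (valence 4) → 1 H
  atom 4: C, bond orders sum to 4 (valence 4) → 0 H
  atom 5: C, bond orders sum to 3 (valence 4) → 1 H
  atom 6: C, bond orders sum to 4 (valence 4) → 0 H
  atom 7: N, bond orders sum to 1 (valence 3) → 2 H
  atom 8: C, bond orders sum to 3 (valence 4) → 1 H
  atom 9: C, bond orders sum to 3 (valence 4) → 1 H
  atom 10: C, bond orders sum to 4 (valence 4) → 0 H
  atom 11: C, bond orders sum to 3 (valence 4) → 1 H
  atom 12: C, bond orders sum to 3 (valence 4) → 1 H
Total hydrogens: 8.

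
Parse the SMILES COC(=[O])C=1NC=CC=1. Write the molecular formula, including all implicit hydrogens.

C6H7NO2

Walk through each heavy atom and fill implicit hydrogens from standard valence (C 4, N 3, O 2, S 2, halogen 1):
  atom 1: C, bond orders sum to 1 (valence 4) → 3 H
  atom 2: O, bond orders sum to 2 (valence 2) → 0 H
  atom 3: C, bond orders sum to 4 (valence 4) → 0 H
  atom 4: O with explicit H count 0
  atom 5: C, bond orders sum to 4 (valence 4) → 0 H
  atom 6: N, bond orders sum to 2 (valence 3) → 1 H
  atom 7: C, bond orders sum to 3 (valence 4) → 1 H
  atom 8: C, bond orders sum to 3 (valence 4) → 1 H
  atom 9: C, bond orders sum to 3 (valence 4) → 1 H
Totals → C:6, H:7, N:1, O:2.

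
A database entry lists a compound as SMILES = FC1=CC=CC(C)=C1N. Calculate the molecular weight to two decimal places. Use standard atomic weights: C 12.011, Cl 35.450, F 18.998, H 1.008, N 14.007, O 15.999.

First, the molecular formula is C7H8FN (counting implicit H from valence).
  C: 7 × 12.011 = 84.077
  F: 1 × 18.998 = 18.998
  H: 8 × 1.008 = 8.064
  N: 1 × 14.007 = 14.007
Sum: 7×12.011 + 1×18.998 + 8×1.008 + 1×14.007 = 125.146 → 125.15 g/mol.

125.15 g/mol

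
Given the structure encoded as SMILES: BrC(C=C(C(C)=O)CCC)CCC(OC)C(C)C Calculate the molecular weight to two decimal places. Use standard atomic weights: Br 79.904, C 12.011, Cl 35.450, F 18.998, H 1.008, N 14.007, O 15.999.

319.28 g/mol

First, the molecular formula is C15H27BrO2 (counting implicit H from valence).
  Br: 1 × 79.904 = 79.904
  C: 15 × 12.011 = 180.165
  H: 27 × 1.008 = 27.216
  O: 2 × 15.999 = 31.998
Sum: 1×79.904 + 15×12.011 + 27×1.008 + 2×15.999 = 319.283 → 319.28 g/mol.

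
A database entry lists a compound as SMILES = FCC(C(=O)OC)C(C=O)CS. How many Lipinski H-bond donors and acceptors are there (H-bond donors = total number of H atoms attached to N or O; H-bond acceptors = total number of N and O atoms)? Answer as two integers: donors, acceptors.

0, 3

Donors: find every N or O and count the H atoms it carries.
  atom 5 (O): bond orders sum to 2 → 0 H
  atom 6 (O): bond orders sum to 2 → 0 H
  atom 10 (O): bond orders sum to 2 → 0 H
Lipinski HBD = 0.
Acceptors: N atoms = 0, O atoms = 3 → HBA = 3.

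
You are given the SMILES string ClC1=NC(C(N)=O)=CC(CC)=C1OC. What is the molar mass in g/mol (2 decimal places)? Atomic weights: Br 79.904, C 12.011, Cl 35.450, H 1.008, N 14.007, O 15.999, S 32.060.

First, the molecular formula is C9H11ClN2O2 (counting implicit H from valence).
  C: 9 × 12.011 = 108.099
  Cl: 1 × 35.450 = 35.450
  H: 11 × 1.008 = 11.088
  N: 2 × 14.007 = 28.014
  O: 2 × 15.999 = 31.998
Sum: 9×12.011 + 1×35.450 + 11×1.008 + 2×14.007 + 2×15.999 = 214.649 → 214.65 g/mol.

214.65 g/mol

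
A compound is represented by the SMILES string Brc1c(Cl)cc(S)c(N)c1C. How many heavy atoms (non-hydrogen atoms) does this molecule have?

Every atom symbol written in the SMILES (organic subset) is one heavy atom; implicit H are not written.
Heavy atoms by element → Br:1, C:7, Cl:1, N:1, S:1.
Total: 11.

11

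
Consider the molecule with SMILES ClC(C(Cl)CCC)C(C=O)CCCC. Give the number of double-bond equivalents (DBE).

Degree of unsaturation = (number of rings) + (number of π bonds).
Ring closures in the SMILES: 0.
π bonds: 1 double bond (each 1 DoU) → 1 DoU from unsaturation.
Total DoU = 0 + 1 = 1.

1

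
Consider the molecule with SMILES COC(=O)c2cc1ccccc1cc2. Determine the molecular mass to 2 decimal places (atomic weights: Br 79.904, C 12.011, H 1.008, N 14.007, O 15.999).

First, the molecular formula is C12H10O2 (counting implicit H from valence).
  C: 12 × 12.011 = 144.132
  H: 10 × 1.008 = 10.080
  O: 2 × 15.999 = 31.998
Sum: 12×12.011 + 10×1.008 + 2×15.999 = 186.210 → 186.21 g/mol.

186.21 g/mol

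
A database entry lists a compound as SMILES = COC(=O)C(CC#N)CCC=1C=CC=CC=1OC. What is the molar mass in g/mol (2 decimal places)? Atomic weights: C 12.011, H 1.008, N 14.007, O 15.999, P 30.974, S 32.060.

First, the molecular formula is C14H17NO3 (counting implicit H from valence).
  C: 14 × 12.011 = 168.154
  H: 17 × 1.008 = 17.136
  N: 1 × 14.007 = 14.007
  O: 3 × 15.999 = 47.997
Sum: 14×12.011 + 17×1.008 + 1×14.007 + 3×15.999 = 247.294 → 247.29 g/mol.

247.29 g/mol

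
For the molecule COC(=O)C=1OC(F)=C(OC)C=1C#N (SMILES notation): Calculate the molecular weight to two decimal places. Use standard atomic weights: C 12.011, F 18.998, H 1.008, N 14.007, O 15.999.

First, the molecular formula is C8H6FNO4 (counting implicit H from valence).
  C: 8 × 12.011 = 96.088
  F: 1 × 18.998 = 18.998
  H: 6 × 1.008 = 6.048
  N: 1 × 14.007 = 14.007
  O: 4 × 15.999 = 63.996
Sum: 8×12.011 + 1×18.998 + 6×1.008 + 1×14.007 + 4×15.999 = 199.137 → 199.14 g/mol.

199.14 g/mol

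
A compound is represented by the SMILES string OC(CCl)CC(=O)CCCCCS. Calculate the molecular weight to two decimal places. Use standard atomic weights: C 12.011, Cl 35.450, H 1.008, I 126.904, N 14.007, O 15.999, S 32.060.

224.74 g/mol

First, the molecular formula is C9H17ClO2S (counting implicit H from valence).
  C: 9 × 12.011 = 108.099
  Cl: 1 × 35.450 = 35.450
  H: 17 × 1.008 = 17.136
  O: 2 × 15.999 = 31.998
  S: 1 × 32.060 = 32.060
Sum: 9×12.011 + 1×35.450 + 17×1.008 + 2×15.999 + 1×32.060 = 224.743 → 224.74 g/mol.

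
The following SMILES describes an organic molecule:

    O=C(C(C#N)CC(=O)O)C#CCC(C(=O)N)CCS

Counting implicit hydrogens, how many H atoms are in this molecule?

14

Walk through each heavy atom and fill implicit hydrogens from standard valence (C 4, N 3, O 2, S 2, halogen 1):
  atom 1: O, bond orders sum to 2 (valence 2) → 0 H
  atom 2: C, bond orders sum to 4 (valence 4) → 0 H
  atom 3: C, bond orders sum to 3 (valence 4) → 1 H
  atom 4: C, bond orders sum to 4 (valence 4) → 0 H
  atom 5: N, bond orders sum to 3 (valence 3) → 0 H
  atom 6: C, bond orders sum to 2 (valence 4) → 2 H
  atom 7: C, bond orders sum to 4 (valence 4) → 0 H
  atom 8: O, bond orders sum to 2 (valence 2) → 0 H
  atom 9: O, bond orders sum to 1 (valence 2) → 1 H
  atom 10: C, bond orders sum to 4 (valence 4) → 0 H
  atom 11: C, bond orders sum to 4 (valence 4) → 0 H
  atom 12: C, bond orders sum to 2 (valence 4) → 2 H
  atom 13: C, bond orders sum to 3 (valence 4) → 1 H
  atom 14: C, bond orders sum to 4 (valence 4) → 0 H
  atom 15: O, bond orders sum to 2 (valence 2) → 0 H
  atom 16: N, bond orders sum to 1 (valence 3) → 2 H
  atom 17: C, bond orders sum to 2 (valence 4) → 2 H
  atom 18: C, bond orders sum to 2 (valence 4) → 2 H
  atom 19: S, bond orders sum to 1 (valence 2) → 1 H
Total hydrogens: 14.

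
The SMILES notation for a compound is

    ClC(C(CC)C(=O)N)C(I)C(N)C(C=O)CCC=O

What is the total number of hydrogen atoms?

20

Walk through each heavy atom and fill implicit hydrogens from standard valence (C 4, N 3, O 2, S 2, halogen 1):
  atom 1: Cl (halogen, monovalent) → 0 H
  atom 2: C, bond orders sum to 3 (valence 4) → 1 H
  atom 3: C, bond orders sum to 3 (valence 4) → 1 H
  atom 4: C, bond orders sum to 2 (valence 4) → 2 H
  atom 5: C, bond orders sum to 1 (valence 4) → 3 H
  atom 6: C, bond orders sum to 4 (valence 4) → 0 H
  atom 7: O, bond orders sum to 2 (valence 2) → 0 H
  atom 8: N, bond orders sum to 1 (valence 3) → 2 H
  atom 9: C, bond orders sum to 3 (valence 4) → 1 H
  atom 10: I (halogen, monovalent) → 0 H
  atom 11: C, bond orders sum to 3 (valence 4) → 1 H
  atom 12: N, bond orders sum to 1 (valence 3) → 2 H
  atom 13: C, bond orders sum to 3 (valence 4) → 1 H
  atom 14: C, bond orders sum to 3 (valence 4) → 1 H
  atom 15: O, bond orders sum to 2 (valence 2) → 0 H
  atom 16: C, bond orders sum to 2 (valence 4) → 2 H
  atom 17: C, bond orders sum to 2 (valence 4) → 2 H
  atom 18: C, bond orders sum to 3 (valence 4) → 1 H
  atom 19: O, bond orders sum to 2 (valence 2) → 0 H
Total hydrogens: 20.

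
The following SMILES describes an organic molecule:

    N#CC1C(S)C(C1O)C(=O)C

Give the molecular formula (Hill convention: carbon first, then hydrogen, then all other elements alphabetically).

C7H9NO2S

Walk through each heavy atom and fill implicit hydrogens from standard valence (C 4, N 3, O 2, S 2, halogen 1):
  atom 1: N, bond orders sum to 3 (valence 3) → 0 H
  atom 2: C, bond orders sum to 4 (valence 4) → 0 H
  atom 3: C, bond orders sum to 3 (valence 4) → 1 H
  atom 4: C, bond orders sum to 3 (valence 4) → 1 H
  atom 5: S, bond orders sum to 1 (valence 2) → 1 H
  atom 6: C, bond orders sum to 3 (valence 4) → 1 H
  atom 7: C, bond orders sum to 3 (valence 4) → 1 H
  atom 8: O, bond orders sum to 1 (valence 2) → 1 H
  atom 9: C, bond orders sum to 4 (valence 4) → 0 H
  atom 10: O, bond orders sum to 2 (valence 2) → 0 H
  atom 11: C, bond orders sum to 1 (valence 4) → 3 H
Totals → C:7, H:9, N:1, O:2, S:1.
In Hill order: C7H9NO2S.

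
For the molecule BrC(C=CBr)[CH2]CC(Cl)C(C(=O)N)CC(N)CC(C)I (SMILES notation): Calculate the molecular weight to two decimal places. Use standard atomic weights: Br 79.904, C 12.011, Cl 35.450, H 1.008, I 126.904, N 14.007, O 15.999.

First, the molecular formula is C13H22Br2ClIN2O (counting implicit H from valence).
  Br: 2 × 79.904 = 159.808
  C: 13 × 12.011 = 156.143
  Cl: 1 × 35.450 = 35.450
  H: 22 × 1.008 = 22.176
  I: 1 × 126.904 = 126.904
  N: 2 × 14.007 = 28.014
  O: 1 × 15.999 = 15.999
Sum: 2×79.904 + 13×12.011 + 1×35.450 + 22×1.008 + 1×126.904 + 2×14.007 + 1×15.999 = 544.494 → 544.49 g/mol.

544.49 g/mol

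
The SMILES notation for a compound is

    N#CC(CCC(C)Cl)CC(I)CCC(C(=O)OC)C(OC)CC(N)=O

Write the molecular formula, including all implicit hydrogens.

C17H28ClIN2O4

Walk through each heavy atom and fill implicit hydrogens from standard valence (C 4, N 3, O 2, S 2, halogen 1):
  atom 1: N, bond orders sum to 3 (valence 3) → 0 H
  atom 2: C, bond orders sum to 4 (valence 4) → 0 H
  atom 3: C, bond orders sum to 3 (valence 4) → 1 H
  atom 4: C, bond orders sum to 2 (valence 4) → 2 H
  atom 5: C, bond orders sum to 2 (valence 4) → 2 H
  atom 6: C, bond orders sum to 3 (valence 4) → 1 H
  atom 7: C, bond orders sum to 1 (valence 4) → 3 H
  atom 8: Cl (halogen, monovalent) → 0 H
  atom 9: C, bond orders sum to 2 (valence 4) → 2 H
  atom 10: C, bond orders sum to 3 (valence 4) → 1 H
  atom 11: I (halogen, monovalent) → 0 H
  atom 12: C, bond orders sum to 2 (valence 4) → 2 H
  atom 13: C, bond orders sum to 2 (valence 4) → 2 H
  atom 14: C, bond orders sum to 3 (valence 4) → 1 H
  atom 15: C, bond orders sum to 4 (valence 4) → 0 H
  atom 16: O, bond orders sum to 2 (valence 2) → 0 H
  atom 17: O, bond orders sum to 2 (valence 2) → 0 H
  atom 18: C, bond orders sum to 1 (valence 4) → 3 H
  atom 19: C, bond orders sum to 3 (valence 4) → 1 H
  atom 20: O, bond orders sum to 2 (valence 2) → 0 H
  atom 21: C, bond orders sum to 1 (valence 4) → 3 H
  atom 22: C, bond orders sum to 2 (valence 4) → 2 H
  atom 23: C, bond orders sum to 4 (valence 4) → 0 H
  atom 24: N, bond orders sum to 1 (valence 3) → 2 H
  atom 25: O, bond orders sum to 2 (valence 2) → 0 H
Totals → C:17, H:28, Cl:1, I:1, N:2, O:4.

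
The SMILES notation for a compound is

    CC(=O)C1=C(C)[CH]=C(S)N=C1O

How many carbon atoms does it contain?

8

Count every carbon token in the SMILES (each C, including those in ring-closure positions and inside branches).
Carbon count: 8.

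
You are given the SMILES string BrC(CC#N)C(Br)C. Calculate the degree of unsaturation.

Degree of unsaturation = (number of rings) + (number of π bonds).
Ring closures in the SMILES: 0.
π bonds: 1 triple bond (each 2 DoU) → 2 DoU from unsaturation.
Total DoU = 0 + 2 = 2.

2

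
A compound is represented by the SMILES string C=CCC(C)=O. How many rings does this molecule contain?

In SMILES, each pair of matching ring-closure digits denotes one ring-closing bond; the number of such bonds equals the number of independent rings.
Ring-closure bonds here: 0.

0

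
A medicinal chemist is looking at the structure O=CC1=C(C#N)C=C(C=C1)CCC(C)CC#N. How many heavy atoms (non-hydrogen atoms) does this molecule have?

Every atom symbol written in the SMILES (organic subset) is one heavy atom; implicit H are not written.
Heavy atoms by element → C:14, N:2, O:1.
Total: 17.

17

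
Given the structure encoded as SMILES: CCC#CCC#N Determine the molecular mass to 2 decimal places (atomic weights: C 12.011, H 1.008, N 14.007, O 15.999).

First, the molecular formula is C6H7N (counting implicit H from valence).
  C: 6 × 12.011 = 72.066
  H: 7 × 1.008 = 7.056
  N: 1 × 14.007 = 14.007
Sum: 6×12.011 + 7×1.008 + 1×14.007 = 93.129 → 93.13 g/mol.

93.13 g/mol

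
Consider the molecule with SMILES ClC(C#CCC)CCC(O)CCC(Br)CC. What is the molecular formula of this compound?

Walk through each heavy atom and fill implicit hydrogens from standard valence (C 4, N 3, O 2, S 2, halogen 1):
  atom 1: Cl (halogen, monovalent) → 0 H
  atom 2: C, bond orders sum to 3 (valence 4) → 1 H
  atom 3: C, bond orders sum to 4 (valence 4) → 0 H
  atom 4: C, bond orders sum to 4 (valence 4) → 0 H
  atom 5: C, bond orders sum to 2 (valence 4) → 2 H
  atom 6: C, bond orders sum to 1 (valence 4) → 3 H
  atom 7: C, bond orders sum to 2 (valence 4) → 2 H
  atom 8: C, bond orders sum to 2 (valence 4) → 2 H
  atom 9: C, bond orders sum to 3 (valence 4) → 1 H
  atom 10: O, bond orders sum to 1 (valence 2) → 1 H
  atom 11: C, bond orders sum to 2 (valence 4) → 2 H
  atom 12: C, bond orders sum to 2 (valence 4) → 2 H
  atom 13: C, bond orders sum to 3 (valence 4) → 1 H
  atom 14: Br (halogen, monovalent) → 0 H
  atom 15: C, bond orders sum to 2 (valence 4) → 2 H
  atom 16: C, bond orders sum to 1 (valence 4) → 3 H
Totals → C:13, H:22, Br:1, Cl:1, O:1.

C13H22BrClO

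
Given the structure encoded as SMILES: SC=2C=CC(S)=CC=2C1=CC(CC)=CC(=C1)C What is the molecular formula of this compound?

Walk through each heavy atom and fill implicit hydrogens from standard valence (C 4, N 3, O 2, S 2, halogen 1):
  atom 1: S, bond orders sum to 1 (valence 2) → 1 H
  atom 2: C, bond orders sum to 4 (valence 4) → 0 H
  atom 3: C, bond orders sum to 3 (valence 4) → 1 H
  atom 4: C, bond orders sum to 3 (valence 4) → 1 H
  atom 5: C, bond orders sum to 4 (valence 4) → 0 H
  atom 6: S, bond orders sum to 1 (valence 2) → 1 H
  atom 7: C, bond orders sum to 3 (valence 4) → 1 H
  atom 8: C, bond orders sum to 4 (valence 4) → 0 H
  atom 9: C, bond orders sum to 4 (valence 4) → 0 H
  atom 10: C, bond orders sum to 3 (valence 4) → 1 H
  atom 11: C, bond orders sum to 4 (valence 4) → 0 H
  atom 12: C, bond orders sum to 2 (valence 4) → 2 H
  atom 13: C, bond orders sum to 1 (valence 4) → 3 H
  atom 14: C, bond orders sum to 3 (valence 4) → 1 H
  atom 15: C, bond orders sum to 4 (valence 4) → 0 H
  atom 16: C, bond orders sum to 3 (valence 4) → 1 H
  atom 17: C, bond orders sum to 1 (valence 4) → 3 H
Totals → C:15, H:16, S:2.

C15H16S2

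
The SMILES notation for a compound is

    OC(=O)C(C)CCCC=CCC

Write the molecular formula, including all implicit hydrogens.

Walk through each heavy atom and fill implicit hydrogens from standard valence (C 4, N 3, O 2, S 2, halogen 1):
  atom 1: O, bond orders sum to 1 (valence 2) → 1 H
  atom 2: C, bond orders sum to 4 (valence 4) → 0 H
  atom 3: O, bond orders sum to 2 (valence 2) → 0 H
  atom 4: C, bond orders sum to 3 (valence 4) → 1 H
  atom 5: C, bond orders sum to 1 (valence 4) → 3 H
  atom 6: C, bond orders sum to 2 (valence 4) → 2 H
  atom 7: C, bond orders sum to 2 (valence 4) → 2 H
  atom 8: C, bond orders sum to 2 (valence 4) → 2 H
  atom 9: C, bond orders sum to 3 (valence 4) → 1 H
  atom 10: C, bond orders sum to 3 (valence 4) → 1 H
  atom 11: C, bond orders sum to 2 (valence 4) → 2 H
  atom 12: C, bond orders sum to 1 (valence 4) → 3 H
Totals → C:10, H:18, O:2.
In Hill order: C10H18O2.

C10H18O2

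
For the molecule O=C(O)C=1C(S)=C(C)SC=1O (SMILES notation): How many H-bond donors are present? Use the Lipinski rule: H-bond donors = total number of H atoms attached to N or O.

2

Donors: find every N or O and count the H atoms it carries.
  atom 1 (O): bond orders sum to 2 → 0 H
  atom 3 (O): bond orders sum to 1 → 1 H
  atom 11 (O): bond orders sum to 1 → 1 H
Lipinski HBD = 2.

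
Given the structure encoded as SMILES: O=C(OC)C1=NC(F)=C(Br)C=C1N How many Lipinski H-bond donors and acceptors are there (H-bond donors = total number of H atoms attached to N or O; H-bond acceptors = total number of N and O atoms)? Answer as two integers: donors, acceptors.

Donors: find every N or O and count the H atoms it carries.
  atom 1 (O): bond orders sum to 2 → 0 H
  atom 3 (O): bond orders sum to 2 → 0 H
  atom 6 (N): bond orders sum to 3 → 0 H
  atom 13 (N): bond orders sum to 1 → 2 H
Lipinski HBD = 2.
Acceptors: N atoms = 2, O atoms = 2 → HBA = 4.

2, 4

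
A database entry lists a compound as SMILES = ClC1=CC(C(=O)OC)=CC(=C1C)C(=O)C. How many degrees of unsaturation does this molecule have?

Degree of unsaturation = (number of rings) + (number of π bonds).
Ring closures in the SMILES: 1.
π bonds: 5 double bonds (each 1 DoU) → 5 DoU from unsaturation.
Total DoU = 1 + 5 = 6.

6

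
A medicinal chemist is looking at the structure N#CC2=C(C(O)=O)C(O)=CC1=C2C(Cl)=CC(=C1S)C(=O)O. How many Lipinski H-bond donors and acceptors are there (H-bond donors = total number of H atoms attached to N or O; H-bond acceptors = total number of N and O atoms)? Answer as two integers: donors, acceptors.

Donors: find every N or O and count the H atoms it carries.
  atom 1 (N): bond orders sum to 3 → 0 H
  atom 6 (O): bond orders sum to 1 → 1 H
  atom 7 (O): bond orders sum to 2 → 0 H
  atom 9 (O): bond orders sum to 1 → 1 H
  atom 20 (O): bond orders sum to 2 → 0 H
  atom 21 (O): bond orders sum to 1 → 1 H
Lipinski HBD = 3.
Acceptors: N atoms = 1, O atoms = 5 → HBA = 6.

3, 6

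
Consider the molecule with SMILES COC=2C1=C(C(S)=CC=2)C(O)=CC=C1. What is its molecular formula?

C11H10O2S

Walk through each heavy atom and fill implicit hydrogens from standard valence (C 4, N 3, O 2, S 2, halogen 1):
  atom 1: C, bond orders sum to 1 (valence 4) → 3 H
  atom 2: O, bond orders sum to 2 (valence 2) → 0 H
  atom 3: C, bond orders sum to 4 (valence 4) → 0 H
  atom 4: C, bond orders sum to 4 (valence 4) → 0 H
  atom 5: C, bond orders sum to 4 (valence 4) → 0 H
  atom 6: C, bond orders sum to 4 (valence 4) → 0 H
  atom 7: S, bond orders sum to 1 (valence 2) → 1 H
  atom 8: C, bond orders sum to 3 (valence 4) → 1 H
  atom 9: C, bond orders sum to 3 (valence 4) → 1 H
  atom 10: C, bond orders sum to 4 (valence 4) → 0 H
  atom 11: O, bond orders sum to 1 (valence 2) → 1 H
  atom 12: C, bond orders sum to 3 (valence 4) → 1 H
  atom 13: C, bond orders sum to 3 (valence 4) → 1 H
  atom 14: C, bond orders sum to 3 (valence 4) → 1 H
Totals → C:11, H:10, O:2, S:1.
In Hill order: C11H10O2S.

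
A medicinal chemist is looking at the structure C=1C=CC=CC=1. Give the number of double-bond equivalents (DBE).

Degree of unsaturation = (number of rings) + (number of π bonds).
Ring closures in the SMILES: 1.
π bonds: 3 double bonds (each 1 DoU) → 3 DoU from unsaturation.
Total DoU = 1 + 3 = 4.

4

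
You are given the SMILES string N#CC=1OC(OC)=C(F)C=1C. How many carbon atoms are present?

7

Count every carbon token in the SMILES (each C, including those in ring-closure positions and inside branches).
Carbon count: 7.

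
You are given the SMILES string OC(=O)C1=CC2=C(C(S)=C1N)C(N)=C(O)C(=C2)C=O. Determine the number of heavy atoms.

Every atom symbol written in the SMILES (organic subset) is one heavy atom; implicit H are not written.
Heavy atoms by element → C:12, N:2, O:4, S:1.
Total: 19.

19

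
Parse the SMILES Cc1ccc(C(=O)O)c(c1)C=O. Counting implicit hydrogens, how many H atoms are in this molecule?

8

Walk through each heavy atom and fill implicit hydrogens from standard valence (C 4, N 3, O 2, S 2, halogen 1); for lowercase aromatic atoms, an aromatic c carries 1 H when it has two neighbours and 0 H with three, and aromatic n carries 0 H:
  atom 1: C, bond orders sum to 1 (valence 4) → 3 H
  atom 2: aromatic c, 3 neighbours → 0 H
  atom 3: aromatic c, 2 neighbours → 1 H
  atom 4: aromatic c, 2 neighbours → 1 H
  atom 5: aromatic c, 3 neighbours → 0 H
  atom 6: C, bond orders sum to 4 (valence 4) → 0 H
  atom 7: O, bond orders sum to 2 (valence 2) → 0 H
  atom 8: O, bond orders sum to 1 (valence 2) → 1 H
  atom 9: aromatic c, 3 neighbours → 0 H
  atom 10: aromatic c, 2 neighbours → 1 H
  atom 11: C, bond orders sum to 3 (valence 4) → 1 H
  atom 12: O, bond orders sum to 2 (valence 2) → 0 H
Total hydrogens: 8.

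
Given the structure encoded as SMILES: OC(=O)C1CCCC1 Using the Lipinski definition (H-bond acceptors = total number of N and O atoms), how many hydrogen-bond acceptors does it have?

2

N atoms: 0; O atoms: 2.
Lipinski HBA = 0 + 2 = 2.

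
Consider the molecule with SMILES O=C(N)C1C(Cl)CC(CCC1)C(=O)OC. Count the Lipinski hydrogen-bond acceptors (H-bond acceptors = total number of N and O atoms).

4

N atoms: 1; O atoms: 3.
Lipinski HBA = 1 + 3 = 4.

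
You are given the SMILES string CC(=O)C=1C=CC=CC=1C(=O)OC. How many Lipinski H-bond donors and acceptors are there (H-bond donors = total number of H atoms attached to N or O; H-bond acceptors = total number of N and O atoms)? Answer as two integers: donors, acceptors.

0, 3

Donors: find every N or O and count the H atoms it carries.
  atom 3 (O): bond orders sum to 2 → 0 H
  atom 11 (O): bond orders sum to 2 → 0 H
  atom 12 (O): bond orders sum to 2 → 0 H
Lipinski HBD = 0.
Acceptors: N atoms = 0, O atoms = 3 → HBA = 3.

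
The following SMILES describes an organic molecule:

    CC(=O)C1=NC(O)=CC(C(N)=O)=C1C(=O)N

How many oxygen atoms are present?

4

Scan the SMILES for O atoms (remember two-letter symbols like Cl and Br are single atoms).
Oxygen count: 4.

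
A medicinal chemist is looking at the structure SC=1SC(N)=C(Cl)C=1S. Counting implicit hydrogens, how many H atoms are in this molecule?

4

Walk through each heavy atom and fill implicit hydrogens from standard valence (C 4, N 3, O 2, S 2, halogen 1):
  atom 1: S, bond orders sum to 1 (valence 2) → 1 H
  atom 2: C, bond orders sum to 4 (valence 4) → 0 H
  atom 3: S, bond orders sum to 2 (valence 2) → 0 H
  atom 4: C, bond orders sum to 4 (valence 4) → 0 H
  atom 5: N, bond orders sum to 1 (valence 3) → 2 H
  atom 6: C, bond orders sum to 4 (valence 4) → 0 H
  atom 7: Cl (halogen, monovalent) → 0 H
  atom 8: C, bond orders sum to 4 (valence 4) → 0 H
  atom 9: S, bond orders sum to 1 (valence 2) → 1 H
Total hydrogens: 4.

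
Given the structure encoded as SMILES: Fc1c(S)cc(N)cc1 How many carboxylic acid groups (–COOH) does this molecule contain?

Scan the SMILES for the carboxylic acid motif — none present.
Groups that are present: 1 primary amine, 1 thiol.

0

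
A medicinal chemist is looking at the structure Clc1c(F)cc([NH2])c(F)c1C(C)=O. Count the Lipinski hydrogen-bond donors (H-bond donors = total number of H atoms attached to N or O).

2

Donors: find every N or O and count the H atoms it carries.
  atom 7 (N): bond orders sum to 1 → 2 H
  atom 13 (O): bond orders sum to 2 → 0 H
Lipinski HBD = 2.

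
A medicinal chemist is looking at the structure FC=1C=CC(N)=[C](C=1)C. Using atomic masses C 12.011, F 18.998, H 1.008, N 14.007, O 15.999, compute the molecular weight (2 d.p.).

125.15 g/mol

First, the molecular formula is C7H8FN (counting implicit H from valence).
  C: 7 × 12.011 = 84.077
  F: 1 × 18.998 = 18.998
  H: 8 × 1.008 = 8.064
  N: 1 × 14.007 = 14.007
Sum: 7×12.011 + 1×18.998 + 8×1.008 + 1×14.007 = 125.146 → 125.15 g/mol.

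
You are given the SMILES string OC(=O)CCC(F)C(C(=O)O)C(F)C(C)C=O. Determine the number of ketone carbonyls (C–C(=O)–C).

0

Scan the SMILES for the ketone motif — none present.
Groups that are present: 1 aldehyde, 2 carboxylic acid.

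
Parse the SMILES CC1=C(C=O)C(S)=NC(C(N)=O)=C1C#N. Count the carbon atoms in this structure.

9

Count every carbon token in the SMILES (each C, including those in ring-closure positions and inside branches).
Carbon count: 9.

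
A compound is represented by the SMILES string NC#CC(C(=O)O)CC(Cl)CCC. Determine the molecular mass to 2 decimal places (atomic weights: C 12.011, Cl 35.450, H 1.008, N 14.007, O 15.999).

First, the molecular formula is C9H14ClNO2 (counting implicit H from valence).
  C: 9 × 12.011 = 108.099
  Cl: 1 × 35.450 = 35.450
  H: 14 × 1.008 = 14.112
  N: 1 × 14.007 = 14.007
  O: 2 × 15.999 = 31.998
Sum: 9×12.011 + 1×35.450 + 14×1.008 + 1×14.007 + 2×15.999 = 203.666 → 203.67 g/mol.

203.67 g/mol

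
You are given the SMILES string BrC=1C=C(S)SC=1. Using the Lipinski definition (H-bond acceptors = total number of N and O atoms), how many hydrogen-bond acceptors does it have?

0

N atoms: 0; O atoms: 0.
Lipinski HBA = 0 + 0 = 0.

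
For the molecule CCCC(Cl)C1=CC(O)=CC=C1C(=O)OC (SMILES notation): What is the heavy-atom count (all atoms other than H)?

16

Every atom symbol written in the SMILES (organic subset) is one heavy atom; implicit H are not written.
Heavy atoms by element → C:12, Cl:1, O:3.
Total: 16.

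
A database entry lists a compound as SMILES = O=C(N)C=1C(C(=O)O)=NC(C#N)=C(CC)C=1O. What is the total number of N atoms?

3

Scan the SMILES for N atoms (remember two-letter symbols like Cl and Br are single atoms).
Nitrogen count: 3.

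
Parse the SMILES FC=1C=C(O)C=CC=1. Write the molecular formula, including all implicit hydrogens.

C6H5FO

Walk through each heavy atom and fill implicit hydrogens from standard valence (C 4, N 3, O 2, S 2, halogen 1):
  atom 1: F (halogen, monovalent) → 0 H
  atom 2: C, bond orders sum to 4 (valence 4) → 0 H
  atom 3: C, bond orders sum to 3 (valence 4) → 1 H
  atom 4: C, bond orders sum to 4 (valence 4) → 0 H
  atom 5: O, bond orders sum to 1 (valence 2) → 1 H
  atom 6: C, bond orders sum to 3 (valence 4) → 1 H
  atom 7: C, bond orders sum to 3 (valence 4) → 1 H
  atom 8: C, bond orders sum to 3 (valence 4) → 1 H
Totals → C:6, H:5, F:1, O:1.
In Hill order: C6H5FO.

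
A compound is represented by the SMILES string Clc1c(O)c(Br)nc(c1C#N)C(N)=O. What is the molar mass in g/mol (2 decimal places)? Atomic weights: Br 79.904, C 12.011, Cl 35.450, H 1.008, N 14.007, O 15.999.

First, the molecular formula is C7H3BrClN3O2 (counting implicit H from valence).
  Br: 1 × 79.904 = 79.904
  C: 7 × 12.011 = 84.077
  Cl: 1 × 35.450 = 35.450
  H: 3 × 1.008 = 3.024
  N: 3 × 14.007 = 42.021
  O: 2 × 15.999 = 31.998
Sum: 1×79.904 + 7×12.011 + 1×35.450 + 3×1.008 + 3×14.007 + 2×15.999 = 276.474 → 276.47 g/mol.

276.47 g/mol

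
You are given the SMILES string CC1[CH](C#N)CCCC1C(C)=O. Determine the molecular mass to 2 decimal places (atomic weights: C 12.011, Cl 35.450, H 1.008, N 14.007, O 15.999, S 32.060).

First, the molecular formula is C10H15NO (counting implicit H from valence).
  C: 10 × 12.011 = 120.110
  H: 15 × 1.008 = 15.120
  N: 1 × 14.007 = 14.007
  O: 1 × 15.999 = 15.999
Sum: 10×12.011 + 15×1.008 + 1×14.007 + 1×15.999 = 165.236 → 165.24 g/mol.

165.24 g/mol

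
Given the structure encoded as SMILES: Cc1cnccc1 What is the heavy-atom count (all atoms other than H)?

7

Every atom symbol written in the SMILES (organic subset) is one heavy atom; implicit H are not written.
Heavy atoms by element → C:6, N:1.
Total: 7.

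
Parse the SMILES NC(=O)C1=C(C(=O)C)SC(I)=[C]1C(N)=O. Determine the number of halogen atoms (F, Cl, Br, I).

1

Halogen atoms appear at heavy-atom position 11 (1×I).
Other groups present: 2 amide, 1 ketone.
Halogen count: 1.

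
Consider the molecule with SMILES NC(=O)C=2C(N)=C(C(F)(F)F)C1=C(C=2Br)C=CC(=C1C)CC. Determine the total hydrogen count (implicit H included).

Walk through each heavy atom and fill implicit hydrogens from standard valence (C 4, N 3, O 2, S 2, halogen 1):
  atom 1: N, bond orders sum to 1 (valence 3) → 2 H
  atom 2: C, bond orders sum to 4 (valence 4) → 0 H
  atom 3: O, bond orders sum to 2 (valence 2) → 0 H
  atom 4: C, bond orders sum to 4 (valence 4) → 0 H
  atom 5: C, bond orders sum to 4 (valence 4) → 0 H
  atom 6: N, bond orders sum to 1 (valence 3) → 2 H
  atom 7: C, bond orders sum to 4 (valence 4) → 0 H
  atom 8: C, bond orders sum to 4 (valence 4) → 0 H
  atom 9: F (halogen, monovalent) → 0 H
  atom 10: F (halogen, monovalent) → 0 H
  atom 11: F (halogen, monovalent) → 0 H
  atom 12: C, bond orders sum to 4 (valence 4) → 0 H
  atom 13: C, bond orders sum to 4 (valence 4) → 0 H
  atom 14: C, bond orders sum to 4 (valence 4) → 0 H
  atom 15: Br (halogen, monovalent) → 0 H
  atom 16: C, bond orders sum to 3 (valence 4) → 1 H
  atom 17: C, bond orders sum to 3 (valence 4) → 1 H
  atom 18: C, bond orders sum to 4 (valence 4) → 0 H
  atom 19: C, bond orders sum to 4 (valence 4) → 0 H
  atom 20: C, bond orders sum to 1 (valence 4) → 3 H
  atom 21: C, bond orders sum to 2 (valence 4) → 2 H
  atom 22: C, bond orders sum to 1 (valence 4) → 3 H
Total hydrogens: 14.

14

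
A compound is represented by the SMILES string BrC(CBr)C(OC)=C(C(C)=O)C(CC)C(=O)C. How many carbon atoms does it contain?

12

Count every carbon token in the SMILES (each C, including those in ring-closure positions and inside branches).
Carbon count: 12.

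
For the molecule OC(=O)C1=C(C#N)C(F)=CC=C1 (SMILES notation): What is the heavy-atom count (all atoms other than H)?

Every atom symbol written in the SMILES (organic subset) is one heavy atom; implicit H are not written.
Heavy atoms by element → C:8, F:1, N:1, O:2.
Total: 12.

12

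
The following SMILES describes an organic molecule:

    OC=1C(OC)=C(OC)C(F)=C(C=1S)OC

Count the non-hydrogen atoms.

Every atom symbol written in the SMILES (organic subset) is one heavy atom; implicit H are not written.
Heavy atoms by element → C:9, F:1, O:4, S:1.
Total: 15.

15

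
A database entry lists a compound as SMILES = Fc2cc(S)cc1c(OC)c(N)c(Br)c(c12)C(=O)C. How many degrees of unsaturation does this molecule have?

8

Molecular formula: C13H11BrFNO2S.
DoU = (2C + 2 + N − H − X) / 2, where X is the halogen count and O/S are ignored.
    = (2·13 + 2 + 1 − 11 − 2) / 2 = 16 / 2 = 8.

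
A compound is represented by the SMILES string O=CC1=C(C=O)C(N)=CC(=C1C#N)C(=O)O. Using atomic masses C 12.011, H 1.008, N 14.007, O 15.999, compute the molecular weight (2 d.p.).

218.17 g/mol

First, the molecular formula is C10H6N2O4 (counting implicit H from valence).
  C: 10 × 12.011 = 120.110
  H: 6 × 1.008 = 6.048
  N: 2 × 14.007 = 28.014
  O: 4 × 15.999 = 63.996
Sum: 10×12.011 + 6×1.008 + 2×14.007 + 4×15.999 = 218.168 → 218.17 g/mol.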